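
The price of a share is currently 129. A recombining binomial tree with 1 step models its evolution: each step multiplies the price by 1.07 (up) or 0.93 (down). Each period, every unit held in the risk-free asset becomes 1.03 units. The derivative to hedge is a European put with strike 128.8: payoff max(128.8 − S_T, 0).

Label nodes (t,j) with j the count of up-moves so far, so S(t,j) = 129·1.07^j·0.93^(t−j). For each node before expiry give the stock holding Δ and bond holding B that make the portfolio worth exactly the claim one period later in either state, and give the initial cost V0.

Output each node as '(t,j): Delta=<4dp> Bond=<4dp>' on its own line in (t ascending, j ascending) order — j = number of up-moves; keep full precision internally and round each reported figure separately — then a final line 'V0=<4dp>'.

Since d<R<u, set p* = (R−d)/(u−d) = 0.7143; price each node as the discounted p*-expectation of its children.
At expiry t=1: V(1,0)=8.8300, V(1,1)=0.0000
  t=0,j=0: stock 129.0000 → up 138.0300 (V=0.0000), down 119.9700 (V=8.8300). Price 2.4494; hedge Δ=-0.4889, bond B=65.5208.
Check: Δ(0,0)·S0 + B(0,0) = 2.4494 = V0.

(0,0): Delta=-0.4889 Bond=65.5208
V0=2.4494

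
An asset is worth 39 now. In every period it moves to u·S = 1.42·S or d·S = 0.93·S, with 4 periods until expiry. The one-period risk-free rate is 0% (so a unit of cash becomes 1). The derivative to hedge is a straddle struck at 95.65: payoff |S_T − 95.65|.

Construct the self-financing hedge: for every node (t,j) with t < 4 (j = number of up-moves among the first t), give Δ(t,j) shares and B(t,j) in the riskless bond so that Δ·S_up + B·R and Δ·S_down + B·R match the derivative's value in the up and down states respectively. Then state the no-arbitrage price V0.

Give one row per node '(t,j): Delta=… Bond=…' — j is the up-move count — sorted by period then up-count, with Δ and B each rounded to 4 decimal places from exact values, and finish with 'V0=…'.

Since d<R<u, set p* = (R−d)/(u−d) = 0.1429; price each node as the discounted p*-expectation of its children.
Payoff layer (t=4): V(4,0)=66.4760, V(4,1)=51.1047, V(4,2)=27.6346, V(4,3)=8.2015, V(4,4)=62.9189
Node (3,0) S=31.3699: V=(p*·51.1047+(1−p*)·66.4760)/1=64.2801; Δ=(51.1047−66.4760)/(44.5453−29.1740)=-1.0000; B=V−Δ·S=95.6500
Node (3,1) S=47.8982: V=(p*·27.6346+(1−p*)·51.1047)/1=47.7518; Δ=(27.6346−51.1047)/(68.0154−44.5453)=-1.0000; B=V−Δ·S=95.6500
Node (3,2) S=73.1348: V=(p*·8.2015+(1−p*)·27.6346)/1=24.8584; Δ=(8.2015−27.6346)/(103.8515−68.0154)=-0.5423; B=V−Δ·S=64.5179
Node (3,3) S=111.6682: V=(p*·62.9189+(1−p*)·8.2015)/1=16.0182; Δ=(62.9189−8.2015)/(158.5689−103.8515)=1.0000; B=V−Δ·S=-95.6500
Node (2,0) S=33.7311: V=(p*·47.7518+(1−p*)·64.2801)/1=61.9189; Δ=(47.7518−64.2801)/(47.8982−31.3699)=-1.0000; B=V−Δ·S=95.6500
Node (2,1) S=51.5034: V=(p*·24.8584+(1−p*)·47.7518)/1=44.4814; Δ=(24.8584−47.7518)/(73.1348−47.8982)=-0.9071; B=V−Δ·S=91.2026
Node (2,2) S=78.6396: V=(p*·16.0182+(1−p*)·24.8584)/1=23.5956; Δ=(16.0182−24.8584)/(111.6682−73.1348)=-0.2294; B=V−Δ·S=41.6368
Node (1,0) S=36.2700: V=(p*·44.4814+(1−p*)·61.9189)/1=59.4278; Δ=(44.4814−61.9189)/(51.5034−33.7311)=-0.9812; B=V−Δ·S=95.0147
Node (1,1) S=55.3800: V=(p*·23.5956+(1−p*)·44.4814)/1=41.4977; Δ=(23.5956−44.4814)/(78.6396−51.5034)=-0.7697; B=V−Δ·S=84.1217
Node (0,0) S=39.0000: V=(p*·41.4977+(1−p*)·59.4278)/1=56.8664; Δ=(41.4977−59.4278)/(55.3800−36.2700)=-0.9383; B=V−Δ·S=93.4585
Check: Δ(0,0)·S0 + B(0,0) = 56.8664 = V0.

(0,0): Delta=-0.9383 Bond=93.4585
(1,0): Delta=-0.9812 Bond=95.0147
(1,1): Delta=-0.7697 Bond=84.1217
(2,0): Delta=-1.0000 Bond=95.6500
(2,1): Delta=-0.9071 Bond=91.2026
(2,2): Delta=-0.2294 Bond=41.6368
(3,0): Delta=-1.0000 Bond=95.6500
(3,1): Delta=-1.0000 Bond=95.6500
(3,2): Delta=-0.5423 Bond=64.5179
(3,3): Delta=1.0000 Bond=-95.6500
V0=56.8664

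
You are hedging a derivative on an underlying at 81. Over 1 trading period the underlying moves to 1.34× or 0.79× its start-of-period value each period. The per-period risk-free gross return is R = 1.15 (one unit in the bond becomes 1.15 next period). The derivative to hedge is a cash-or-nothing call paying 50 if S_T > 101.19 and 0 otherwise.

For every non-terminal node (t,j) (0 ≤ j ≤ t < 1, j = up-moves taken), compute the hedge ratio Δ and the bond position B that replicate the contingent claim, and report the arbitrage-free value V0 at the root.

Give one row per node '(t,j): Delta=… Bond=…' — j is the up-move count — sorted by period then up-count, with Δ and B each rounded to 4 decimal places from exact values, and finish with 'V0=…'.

(0,0): Delta=1.1223 Bond=-62.4506
V0=28.4585

No-arbitrage ⇒ martingale measure with p* = (R−d)/(u−d) = 0.6545.
At expiry t=1: V(1,0)=0.0000, V(1,1)=50.0000
  t=0,j=0: stock 81.0000 → up 108.5400 (V=50.0000), down 63.9900 (V=0.0000). Price 28.4585; hedge Δ=1.1223, bond B=-62.4506.
Check: Δ(0,0)·S0 + B(0,0) = 28.4585 = V0.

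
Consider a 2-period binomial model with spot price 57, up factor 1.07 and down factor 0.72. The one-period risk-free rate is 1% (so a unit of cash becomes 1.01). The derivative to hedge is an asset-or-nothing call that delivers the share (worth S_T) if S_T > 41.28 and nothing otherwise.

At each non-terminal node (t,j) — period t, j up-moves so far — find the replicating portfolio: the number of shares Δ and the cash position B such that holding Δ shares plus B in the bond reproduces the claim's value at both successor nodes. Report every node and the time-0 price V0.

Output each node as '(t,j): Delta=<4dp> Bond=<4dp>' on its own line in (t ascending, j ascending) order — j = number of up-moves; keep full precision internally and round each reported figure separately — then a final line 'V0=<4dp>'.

(0,0): Delta=1.2514 Bond=-15.1808
(1,0): Delta=3.0571 Bond=-89.4405
(1,1): Delta=1.0000 Bond=0.0000
V0=56.1487

No-arbitrage ⇒ martingale measure with p* = (R−d)/(u−d) = 0.8286.
Payoff layer (t=2): V(2,0)=0.0000, V(2,1)=43.9128, V(2,2)=65.2593
(1,0): S=41.0400. Δ = (V_up−V_dn)/(S_up−S_dn) = (43.9128−0.0000)/(43.9128−29.5488) = 3.0571. V = [p*·43.9128 + (1−p*)·0.0000]/1.01 = 36.0246. B = V − Δ·S = -89.4405.
(1,1): S=60.9900. Δ = (V_up−V_dn)/(S_up−S_dn) = (65.2593−43.9128)/(65.2593−43.9128) = 1.0000. V = [p*·65.2593 + (1−p*)·43.9128]/1.01 = 60.9900. B = V − Δ·S = 0.0000.
(0,0): S=57.0000. Δ = (V_up−V_dn)/(S_up−S_dn) = (60.9900−36.0246)/(60.9900−41.0400) = 1.2514. V = [p*·60.9900 + (1−p*)·36.0246]/1.01 = 56.1487. B = V − Δ·S = -15.1808.
Self-financing check: at every node Δ·S+B equals the discounted successor values.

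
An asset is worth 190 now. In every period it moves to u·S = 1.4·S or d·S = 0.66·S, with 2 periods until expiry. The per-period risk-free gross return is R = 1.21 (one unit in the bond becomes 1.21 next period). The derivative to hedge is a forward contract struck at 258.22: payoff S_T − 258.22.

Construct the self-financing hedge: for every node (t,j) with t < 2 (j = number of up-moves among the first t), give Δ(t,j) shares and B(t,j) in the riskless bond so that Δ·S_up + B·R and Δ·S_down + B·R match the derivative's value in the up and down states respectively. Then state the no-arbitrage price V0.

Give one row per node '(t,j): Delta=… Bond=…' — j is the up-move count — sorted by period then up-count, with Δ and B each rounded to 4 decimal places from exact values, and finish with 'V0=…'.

Under the risk-neutral measure, an up-move has probability p* = (R−d)/(u−d) = 0.7432 and values discount at R = 1.21.
At expiry t=2: V(2,0)=-175.4560, V(2,1)=-82.6600, V(2,2)=114.1800
Node (1,0) S=125.4000: V=(p*·-82.6600+(1−p*)·-175.4560)/1.21=-88.0050; Δ=(-82.6600−-175.4560)/(175.5600−82.7640)=1.0000; B=V−Δ·S=-213.4050
Node (1,1) S=266.0000: V=(p*·114.1800+(1−p*)·-82.6600)/1.21=52.5950; Δ=(114.1800−-82.6600)/(372.4000−175.5600)=1.0000; B=V−Δ·S=-213.4050
Node (0,0) S=190.0000: V=(p*·52.5950+(1−p*)·-88.0050)/1.21=13.6323; Δ=(52.5950−-88.0050)/(266.0000−125.4000)=1.0000; B=V−Δ·S=-176.3677
Root portfolio cost Δ·190+B reproduces V0=13.6323.

(0,0): Delta=1.0000 Bond=-176.3677
(1,0): Delta=1.0000 Bond=-213.4050
(1,1): Delta=1.0000 Bond=-213.4050
V0=13.6323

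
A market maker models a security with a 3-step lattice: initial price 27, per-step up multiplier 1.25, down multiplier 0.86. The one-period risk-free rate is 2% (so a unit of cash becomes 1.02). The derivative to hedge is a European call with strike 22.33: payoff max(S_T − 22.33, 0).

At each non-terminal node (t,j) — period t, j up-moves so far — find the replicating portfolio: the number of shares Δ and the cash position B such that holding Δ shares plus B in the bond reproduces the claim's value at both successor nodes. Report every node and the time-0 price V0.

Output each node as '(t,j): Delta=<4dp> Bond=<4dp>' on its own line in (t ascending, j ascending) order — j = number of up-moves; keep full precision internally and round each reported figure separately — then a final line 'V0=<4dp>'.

(0,0): Delta=0.8363 Bond=-15.6255
(1,0): Delta=0.6708 Bond=-12.0946
(1,1): Delta=1.0000 Bond=-21.4629
(2,0): Delta=0.3379 Bond=-5.6890
(2,1): Delta=1.0000 Bond=-21.8922
(2,2): Delta=1.0000 Bond=-21.8922
V0=6.9546

Risk-neutral probability p* = (R−d)/(u−d) = (1.02−0.86)/(1.25−0.86) = 0.4103.
Payoff layer (t=3): V(3,0)=0.0000, V(3,1)=2.6315, V(3,2)=13.9513, V(3,3)=30.4044
  t=2,j=0: stock 19.9692 → up 24.9615 (V=2.6315), down 17.1735 (V=0.0000). Price 1.0584; hedge Δ=0.3379, bond B=-5.6890.
  t=2,j=1: stock 29.0250 → up 36.2812 (V=13.9513), down 24.9615 (V=2.6315). Price 7.1328; hedge Δ=1.0000, bond B=-21.8922.
  t=2,j=2: stock 42.1875 → up 52.7344 (V=30.4044), down 36.2812 (V=13.9513). Price 20.2953; hedge Δ=1.0000, bond B=-21.8922.
  t=1,j=0: stock 23.2200 → up 29.0250 (V=7.1328), down 19.9692 (V=1.0584). Price 3.4809; hedge Δ=0.6708, bond B=-12.0946.
  t=1,j=1: stock 33.7500 → up 42.1875 (V=20.2953), down 29.0250 (V=7.1328). Price 12.2871; hedge Δ=1.0000, bond B=-21.4629.
  t=0,j=0: stock 27.0000 → up 33.7500 (V=12.2871), down 23.2200 (V=3.4809). Price 6.9546; hedge Δ=0.8363, bond B=-15.6255.
Check: Δ(0,0)·S0 + B(0,0) = 6.9546 = V0.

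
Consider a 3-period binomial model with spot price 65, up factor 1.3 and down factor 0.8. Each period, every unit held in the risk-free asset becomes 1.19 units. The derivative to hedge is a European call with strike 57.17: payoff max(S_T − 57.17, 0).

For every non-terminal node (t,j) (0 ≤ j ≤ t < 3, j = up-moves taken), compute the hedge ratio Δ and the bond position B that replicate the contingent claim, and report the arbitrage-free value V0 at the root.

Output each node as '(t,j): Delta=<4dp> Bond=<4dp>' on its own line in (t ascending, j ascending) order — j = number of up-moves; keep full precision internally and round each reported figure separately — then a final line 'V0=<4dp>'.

(0,0): Delta=0.9551 Bond=-30.6474
(1,0): Delta=0.7742 Bond=-27.0645
(1,1): Delta=0.9865 Bond=-39.1233
(2,0): Delta=0.0000 Bond=0.0000
(2,1): Delta=0.9086 Bond=-41.2908
(2,2): Delta=1.0000 Bond=-48.0420
V0=31.4330

The replicating-portfolio and risk-neutral prices coincide; use p* = (1.19−0.8)/(1.3−0.8) = 0.7800 for the latter.
At expiry t=3: V(3,0)=0.0000, V(3,1)=0.0000, V(3,2)=30.7100, V(3,3)=85.6350
(2,0): S=41.6000. Δ = (V_up−V_dn)/(S_up−S_dn) = (0.0000−0.0000)/(54.0800−33.2800) = 0.0000. V = [p*·0.0000 + (1−p*)·0.0000]/1.19 = 0.0000. B = V − Δ·S = 0.0000.
(2,1): S=67.6000. Δ = (V_up−V_dn)/(S_up−S_dn) = (30.7100−0.0000)/(87.8800−54.0800) = 0.9086. V = [p*·30.7100 + (1−p*)·0.0000]/1.19 = 20.1292. B = V − Δ·S = -41.2908.
(2,2): S=109.8500. Δ = (V_up−V_dn)/(S_up−S_dn) = (85.6350−30.7100)/(142.8050−87.8800) = 1.0000. V = [p*·85.6350 + (1−p*)·30.7100]/1.19 = 61.8080. B = V − Δ·S = -48.0420.
(1,0): S=52.0000. Δ = (V_up−V_dn)/(S_up−S_dn) = (20.1292−0.0000)/(67.6000−41.6000) = 0.7742. V = [p*·20.1292 + (1−p*)·0.0000]/1.19 = 13.1940. B = V − Δ·S = -27.0645.
(1,1): S=84.5000. Δ = (V_up−V_dn)/(S_up−S_dn) = (61.8080−20.1292)/(109.8500−67.6000) = 0.9865. V = [p*·61.8080 + (1−p*)·20.1292]/1.19 = 44.2342. B = V − Δ·S = -39.1233.
(0,0): S=65.0000. Δ = (V_up−V_dn)/(S_up−S_dn) = (44.2342−13.1940)/(84.5000−52.0000) = 0.9551. V = [p*·44.2342 + (1−p*)·13.1940]/1.19 = 31.4330. B = V − Δ·S = -30.6474.
Root portfolio cost Δ·65+B reproduces V0=31.4330.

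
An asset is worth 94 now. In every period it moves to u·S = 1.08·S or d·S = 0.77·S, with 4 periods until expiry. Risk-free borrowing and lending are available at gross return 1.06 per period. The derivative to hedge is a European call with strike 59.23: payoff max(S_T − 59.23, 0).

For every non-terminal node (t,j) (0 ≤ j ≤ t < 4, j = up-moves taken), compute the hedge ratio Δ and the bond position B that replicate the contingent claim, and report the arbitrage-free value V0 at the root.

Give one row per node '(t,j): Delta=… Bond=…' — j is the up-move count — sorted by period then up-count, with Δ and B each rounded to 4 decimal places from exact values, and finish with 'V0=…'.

(0,0): Delta=0.9956 Bond=-46.4878
(1,0): Delta=0.9361 Bond=-44.9749
(1,1): Delta=0.9985 Bond=-49.5738
(2,0): Delta=0.2951 Bond=-11.9459
(2,1): Delta=0.9676 Bond=-50.1374
(2,2): Delta=1.0000 Bond=-52.7145
(3,0): Delta=0.0000 Bond=0.0000
(3,1): Delta=0.3096 Bond=-13.5359
(3,2): Delta=1.0000 Bond=-55.8774
(3,3): Delta=1.0000 Bond=-55.8774
V0=47.0949

Under the risk-neutral measure, an up-move has probability p* = (R−d)/(u−d) = 0.9355 and values discount at R = 1.06.
Payoff layer (t=4): V(4,0)=0.0000, V(4,1)=0.0000, V(4,2)=5.7765, V(4,3)=31.9480, V(4,4)=68.6560
(3,0): S=42.9141. Δ = (V_up−V_dn)/(S_up−S_dn) = (0.0000−0.0000)/(46.3472−33.0439) = 0.0000. V = [p*·0.0000 + (1−p*)·0.0000]/1.06 = 0.0000. B = V − Δ·S = 0.0000.
(3,1): S=60.1912. Δ = (V_up−V_dn)/(S_up−S_dn) = (5.7765−0.0000)/(65.0065−46.3472) = 0.3096. V = [p*·5.7765 + (1−p*)·0.0000]/1.06 = 5.0979. B = V − Δ·S = -13.5359.
(3,2): S=84.4240. Δ = (V_up−V_dn)/(S_up−S_dn) = (31.9480−5.7765)/(91.1780−65.0065) = 1.0000. V = [p*·31.9480 + (1−p*)·5.7765]/1.06 = 28.5467. B = V − Δ·S = -55.8774.
(3,3): S=118.4129. Δ = (V_up−V_dn)/(S_up−S_dn) = (68.6560−31.9480)/(127.8860−91.1780) = 1.0000. V = [p*·68.6560 + (1−p*)·31.9480]/1.06 = 62.5356. B = V − Δ·S = -55.8774.
(2,0): S=55.7326. Δ = (V_up−V_dn)/(S_up−S_dn) = (5.0979−0.0000)/(60.1912−42.9141) = 0.2951. V = [p*·5.0979 + (1−p*)·0.0000]/1.06 = 4.4991. B = V − Δ·S = -11.9459.
(2,1): S=78.1704. Δ = (V_up−V_dn)/(S_up−S_dn) = (28.5467−5.0979)/(84.4240−60.1912) = 0.9676. V = [p*·28.5467 + (1−p*)·5.0979]/1.06 = 25.5036. B = V − Δ·S = -50.1374.
(2,2): S=109.6416. Δ = (V_up−V_dn)/(S_up−S_dn) = (62.5356−28.5467)/(118.4129−84.4240) = 1.0000. V = [p*·62.5356 + (1−p*)·28.5467]/1.06 = 56.9271. B = V − Δ·S = -52.7145.
(1,0): S=72.3800. Δ = (V_up−V_dn)/(S_up−S_dn) = (25.5036−4.4991)/(78.1704−55.7326) = 0.9361. V = [p*·25.5036 + (1−p*)·4.4991]/1.06 = 22.7816. B = V − Δ·S = -44.9749.
(1,1): S=101.5200. Δ = (V_up−V_dn)/(S_up−S_dn) = (56.9271−25.5036)/(109.6416−78.1704) = 0.9985. V = [p*·56.9271 + (1−p*)·25.5036]/1.06 = 51.7923. B = V − Δ·S = -49.5738.
(0,0): S=94.0000. Δ = (V_up−V_dn)/(S_up−S_dn) = (51.7923−22.7816)/(101.5200−72.3800) = 0.9956. V = [p*·51.7923 + (1−p*)·22.7816]/1.06 = 47.0949. B = V − Δ·S = -46.4878.
Check: Δ(0,0)·S0 + B(0,0) = 47.0949 = V0.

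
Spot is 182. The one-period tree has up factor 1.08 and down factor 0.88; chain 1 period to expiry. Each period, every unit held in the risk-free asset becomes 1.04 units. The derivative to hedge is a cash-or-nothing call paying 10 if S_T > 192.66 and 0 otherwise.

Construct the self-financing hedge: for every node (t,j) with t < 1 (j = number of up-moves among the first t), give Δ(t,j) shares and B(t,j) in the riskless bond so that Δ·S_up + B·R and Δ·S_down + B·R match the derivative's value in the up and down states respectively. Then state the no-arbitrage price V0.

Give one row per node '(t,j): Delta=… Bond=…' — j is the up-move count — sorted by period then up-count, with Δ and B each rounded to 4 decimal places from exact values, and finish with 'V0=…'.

Since d<R<u, set p* = (R−d)/(u−d) = 0.8000; price each node as the discounted p*-expectation of its children.
At expiry t=1: V(1,0)=0.0000, V(1,1)=10.0000
(0,0): S=182.0000. Δ = (V_up−V_dn)/(S_up−S_dn) = (10.0000−0.0000)/(196.5600−160.1600) = 0.2747. V = [p*·10.0000 + (1−p*)·0.0000]/1.04 = 7.6923. B = V − Δ·S = -42.3077.
Self-financing check: at every node Δ·S+B equals the discounted successor values.

(0,0): Delta=0.2747 Bond=-42.3077
V0=7.6923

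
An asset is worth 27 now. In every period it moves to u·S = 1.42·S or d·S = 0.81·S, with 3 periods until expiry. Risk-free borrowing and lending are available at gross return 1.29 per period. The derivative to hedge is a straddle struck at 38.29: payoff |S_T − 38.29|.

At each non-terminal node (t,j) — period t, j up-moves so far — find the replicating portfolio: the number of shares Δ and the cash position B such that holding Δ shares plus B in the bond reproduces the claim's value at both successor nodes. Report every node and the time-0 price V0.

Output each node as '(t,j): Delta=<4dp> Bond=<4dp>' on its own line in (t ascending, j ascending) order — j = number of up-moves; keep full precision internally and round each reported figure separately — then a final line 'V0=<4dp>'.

(0,0): Delta=0.6427 Bond=-6.6620
(1,0): Delta=-0.4688 Bond=15.7150
(1,1): Delta=0.8144 Bond=-15.1777
(2,0): Delta=-1.0000 Bond=29.6822
(2,1): Delta=-0.3867 Bond=17.7238
(2,2): Delta=1.0000 Bond=-29.6822
V0=10.6912

The replicating-portfolio and risk-neutral prices coincide; use p* = (1.29−0.81)/(1.42−0.81) = 0.7869 for the latter.
Terminal payoffs: V(3,0)=23.9411, V(3,1)=13.1351, V(3,2)=5.8087, V(3,3)=39.0188
Node (2,0) S=17.7147: V=(p*·13.1351+(1−p*)·23.9411)/1.29=11.9675; Δ=(13.1351−23.9411)/(25.1549−14.3489)=-1.0000; B=V−Δ·S=29.6822
Node (2,1) S=31.0554: V=(p*·5.8087+(1−p*)·13.1351)/1.29=5.7132; Δ=(5.8087−13.1351)/(44.0987−25.1549)=-0.3867; B=V−Δ·S=17.7238
Node (2,2) S=54.4428: V=(p*·39.0188+(1−p*)·5.8087)/1.29=24.7606; Δ=(39.0188−5.8087)/(77.3088−44.0987)=1.0000; B=V−Δ·S=-29.6822
Node (1,0) S=21.8700: V=(p*·5.7132+(1−p*)·11.9675)/1.29=5.4621; Δ=(5.7132−11.9675)/(31.0554−17.7147)=-0.4688; B=V−Δ·S=15.7150
Node (1,1) S=38.3400: V=(p*·24.7606+(1−p*)·5.7132)/1.29=16.0476; Δ=(24.7606−5.7132)/(54.4428−31.0554)=0.8144; B=V−Δ·S=-15.1777
Node (0,0) S=27.0000: V=(p*·16.0476+(1−p*)·5.4621)/1.29=10.6912; Δ=(16.0476−5.4621)/(38.3400−21.8700)=0.6427; B=V−Δ·S=-6.6620
Root portfolio cost Δ·27+B reproduces V0=10.6912.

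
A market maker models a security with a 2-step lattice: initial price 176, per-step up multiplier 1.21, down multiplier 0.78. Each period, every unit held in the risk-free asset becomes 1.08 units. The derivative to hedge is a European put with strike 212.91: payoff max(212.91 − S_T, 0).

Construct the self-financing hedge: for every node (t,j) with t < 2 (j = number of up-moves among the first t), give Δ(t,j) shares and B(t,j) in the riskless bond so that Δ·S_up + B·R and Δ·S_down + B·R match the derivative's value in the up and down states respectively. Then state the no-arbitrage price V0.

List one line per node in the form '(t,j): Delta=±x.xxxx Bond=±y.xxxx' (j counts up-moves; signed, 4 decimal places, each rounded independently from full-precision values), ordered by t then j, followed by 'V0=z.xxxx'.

Under the risk-neutral measure, an up-move has probability p* = (R−d)/(u−d) = 0.6977 and values discount at R = 1.08.
Payoff layer (t=2): V(2,0)=105.8316, V(2,1)=46.8012, V(2,2)=0.0000
  t=1,j=0: stock 137.2800 → up 166.1088 (V=46.8012), down 107.0784 (V=105.8316). Price 59.8589; hedge Δ=-1.0000, bond B=197.1389.
  t=1,j=1: stock 212.9600 → up 257.6816 (V=0.0000), down 166.1088 (V=46.8012). Price 13.1011; hedge Δ=-0.5111, bond B=121.9411.
  t=0,j=0: stock 176.0000 → up 212.9600 (V=13.1011), down 137.2800 (V=59.8589). Price 25.2196; hedge Δ=-0.6178, bond B=133.9586.
Root portfolio cost Δ·176+B reproduces V0=25.2196.

(0,0): Delta=-0.6178 Bond=133.9586
(1,0): Delta=-1.0000 Bond=197.1389
(1,1): Delta=-0.5111 Bond=121.9411
V0=25.2196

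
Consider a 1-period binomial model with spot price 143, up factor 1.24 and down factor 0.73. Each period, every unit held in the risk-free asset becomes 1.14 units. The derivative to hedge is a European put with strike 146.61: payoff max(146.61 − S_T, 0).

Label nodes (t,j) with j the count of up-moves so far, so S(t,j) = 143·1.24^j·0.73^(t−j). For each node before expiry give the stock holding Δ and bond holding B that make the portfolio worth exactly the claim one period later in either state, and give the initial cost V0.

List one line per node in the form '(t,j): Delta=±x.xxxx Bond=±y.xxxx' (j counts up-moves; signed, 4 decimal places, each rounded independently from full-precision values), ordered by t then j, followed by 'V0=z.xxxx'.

Under the risk-neutral measure, an up-move has probability p* = (R−d)/(u−d) = 0.8039 and values discount at R = 1.14.
At expiry t=1: V(1,0)=42.2200, V(1,1)=0.0000
(0,0): S=143.0000. Δ = (V_up−V_dn)/(S_up−S_dn) = (0.0000−42.2200)/(177.3200−104.3900) = -0.5789. V = [p*·0.0000 + (1−p*)·42.2200]/1.14 = 7.2618. B = V − Δ·S = 90.0461.
The time-0 hedge costs 7.2618, which is the no-arbitrage price.

(0,0): Delta=-0.5789 Bond=90.0461
V0=7.2618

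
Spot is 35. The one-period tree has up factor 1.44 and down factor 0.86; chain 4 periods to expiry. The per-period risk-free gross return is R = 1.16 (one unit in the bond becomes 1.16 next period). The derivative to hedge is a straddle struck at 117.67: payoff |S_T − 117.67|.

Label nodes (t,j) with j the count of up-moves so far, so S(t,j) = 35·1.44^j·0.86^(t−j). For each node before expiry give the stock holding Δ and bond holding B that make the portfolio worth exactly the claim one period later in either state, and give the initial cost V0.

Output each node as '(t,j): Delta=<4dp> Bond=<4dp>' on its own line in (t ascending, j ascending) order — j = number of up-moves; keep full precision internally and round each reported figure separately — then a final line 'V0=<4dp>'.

Under the risk-neutral measure, an up-move has probability p* = (R−d)/(u−d) = 0.5172 and values discount at R = 1.16.
Terminal payoffs: V(4,0)=98.5247, V(4,1)=85.6128, V(4,2)=63.9928, V(4,3)=27.7919, V(4,4)=32.8236
Node (3,0) S=22.2620: V=(p*·85.6128+(1−p*)·98.5247)/1.16=79.1777; Δ=(85.6128−98.5247)/(32.0572−19.1453)=-1.0000; B=V−Δ·S=101.4397
Node (3,1) S=37.2758: V=(p*·63.9928+(1−p*)·85.6128)/1.16=64.1638; Δ=(63.9928−85.6128)/(53.6772−32.0572)=-1.0000; B=V−Δ·S=101.4397
Node (3,2) S=62.4154: V=(p*·27.7919+(1−p*)·63.9928)/1.16=39.0243; Δ=(27.7919−63.9928)/(89.8781−53.6772)=-1.0000; B=V−Δ·S=101.4397
Node (3,3) S=104.5094: V=(p*·32.8236+(1−p*)·27.7919)/1.16=26.2021; Δ=(32.8236−27.7919)/(150.4936−89.8781)=0.0830; B=V−Δ·S=17.5268
Node (2,0) S=25.8860: V=(p*·64.1638+(1−p*)·79.1777)/1.16=61.5620; Δ=(64.1638−79.1777)/(37.2758−22.2620)=-1.0000; B=V−Δ·S=87.4480
Node (2,1) S=43.3440: V=(p*·39.0243+(1−p*)·64.1638)/1.16=44.1040; Δ=(39.0243−64.1638)/(62.4154−37.2758)=-1.0000; B=V−Δ·S=87.4480
Node (2,2) S=72.5760: V=(p*·26.2021+(1−p*)·39.0243)/1.16=27.9243; Δ=(26.2021−39.0243)/(104.5094−62.4154)=-0.3046; B=V−Δ·S=50.0314
Node (1,0) S=30.1000: V=(p*·44.1040+(1−p*)·61.5620)/1.16=45.2862; Δ=(44.1040−61.5620)/(43.3440−25.8860)=-1.0000; B=V−Δ·S=75.3862
Node (1,1) S=50.4000: V=(p*·27.9243+(1−p*)·44.1040)/1.16=30.8062; Δ=(27.9243−44.1040)/(72.5760−43.3440)=-0.5535; B=V−Δ·S=58.7022
Node (0,0) S=35.0000: V=(p*·30.8062+(1−p*)·45.2862)/1.16=32.5832; Δ=(30.8062−45.2862)/(50.4000−30.1000)=-0.7133; B=V−Δ·S=57.5488
Root portfolio cost Δ·35+B reproduces V0=32.5832.

(0,0): Delta=-0.7133 Bond=57.5488
(1,0): Delta=-1.0000 Bond=75.3862
(1,1): Delta=-0.5535 Bond=58.7022
(2,0): Delta=-1.0000 Bond=87.4480
(2,1): Delta=-1.0000 Bond=87.4480
(2,2): Delta=-0.3046 Bond=50.0314
(3,0): Delta=-1.0000 Bond=101.4397
(3,1): Delta=-1.0000 Bond=101.4397
(3,2): Delta=-1.0000 Bond=101.4397
(3,3): Delta=0.0830 Bond=17.5268
V0=32.5832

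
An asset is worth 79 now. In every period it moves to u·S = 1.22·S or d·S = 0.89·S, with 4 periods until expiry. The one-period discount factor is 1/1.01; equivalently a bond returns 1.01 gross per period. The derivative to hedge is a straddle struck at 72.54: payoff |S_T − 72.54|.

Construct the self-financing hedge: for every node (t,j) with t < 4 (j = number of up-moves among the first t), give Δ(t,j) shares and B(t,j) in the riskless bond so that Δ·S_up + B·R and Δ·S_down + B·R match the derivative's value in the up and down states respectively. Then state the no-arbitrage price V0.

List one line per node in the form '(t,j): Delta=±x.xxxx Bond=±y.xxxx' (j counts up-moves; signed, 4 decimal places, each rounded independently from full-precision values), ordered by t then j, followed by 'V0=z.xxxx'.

(0,0): Delta=0.4962 Bond=-19.3572
(1,0): Delta=0.1914 Bond=1.8788
(1,1): Delta=0.8853 Bond=-57.0525
(2,0): Delta=-0.2817 Bond=31.5052
(2,1): Delta=0.7954 Bond=-49.9157
(2,2): Delta=1.0000 Bond=-71.1107
(3,0): Delta=-1.0000 Bond=71.8218
(3,1): Delta=0.6352 Bond=-38.1824
(3,2): Delta=1.0000 Bond=-71.8218
(3,3): Delta=1.0000 Bond=-71.8218
V0=19.8418

Risk-neutral probability p* = (R−d)/(u−d) = (1.01−0.89)/(1.22−0.89) = 0.3636.
At expiry t=4: V(4,0)=22.9736, V(4,1)=4.5951, V(4,2)=20.5980, V(4,3)=55.1323, V(4,4)=102.4714
Node (3,0) S=55.6926: V=(p*·4.5951+(1−p*)·22.9736)/1.01=16.1292; Δ=(4.5951−22.9736)/(67.9449−49.5664)=-1.0000; B=V−Δ·S=71.8218
Node (3,1) S=76.3426: V=(p*·20.5980+(1−p*)·4.5951)/1.01=10.3112; Δ=(20.5980−4.5951)/(93.1380−67.9449)=0.6352; B=V−Δ·S=-38.1824
Node (3,2) S=104.6494: V=(p*·55.1323+(1−p*)·20.5980)/1.01=32.8276; Δ=(55.1323−20.5980)/(127.6723−93.1380)=1.0000; B=V−Δ·S=-71.8218
Node (3,3) S=143.4520: V=(p*·102.4714+(1−p*)·55.1323)/1.01=71.6302; Δ=(102.4714−55.1323)/(175.0114−127.6723)=1.0000; B=V−Δ·S=-71.8218
Node (2,0) S=62.5759: V=(p*·10.3112+(1−p*)·16.1292)/1.01=13.8748; Δ=(10.3112−16.1292)/(76.3426−55.6926)=-0.2817; B=V−Δ·S=31.5052
Node (2,1) S=85.7782: V=(p*·32.8276+(1−p*)·10.3112)/1.01=18.3158; Δ=(32.8276−10.3112)/(104.6494−76.3426)=0.7954; B=V−Δ·S=-49.9157
Node (2,2) S=117.5836: V=(p*·71.6302+(1−p*)·32.8276)/1.01=46.4729; Δ=(71.6302−32.8276)/(143.4520−104.6494)=1.0000; B=V−Δ·S=-71.1107
Node (1,0) S=70.3100: V=(p*·18.3158+(1−p*)·13.8748)/1.01=15.3364; Δ=(18.3158−13.8748)/(85.7782−62.5759)=0.1914; B=V−Δ·S=1.8788
Node (1,1) S=96.3800: V=(p*·46.4729+(1−p*)·18.3158)/1.01=28.2721; Δ=(46.4729−18.3158)/(117.5836−85.7782)=0.8853; B=V−Δ·S=-57.0525
Node (0,0) S=79.0000: V=(p*·28.2721+(1−p*)·15.3364)/1.01=19.8418; Δ=(28.2721−15.3364)/(96.3800−70.3100)=0.4962; B=V−Δ·S=-19.3572
Self-financing check: at every node Δ·S+B equals the discounted successor values.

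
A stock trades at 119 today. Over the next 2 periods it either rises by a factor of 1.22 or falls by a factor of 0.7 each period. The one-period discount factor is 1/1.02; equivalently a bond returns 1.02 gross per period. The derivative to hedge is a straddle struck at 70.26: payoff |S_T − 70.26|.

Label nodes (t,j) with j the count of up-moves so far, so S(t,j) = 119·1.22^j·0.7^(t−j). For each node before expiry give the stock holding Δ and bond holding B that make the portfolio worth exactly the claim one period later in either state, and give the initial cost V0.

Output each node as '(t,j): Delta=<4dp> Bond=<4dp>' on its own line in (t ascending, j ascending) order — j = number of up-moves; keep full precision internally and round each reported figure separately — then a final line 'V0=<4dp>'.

The replicating-portfolio and risk-neutral prices coincide; use p* = (1.02−0.7)/(1.22−0.7) = 0.6154 for the latter.
At expiry t=2: V(2,0)=11.9500, V(2,1)=31.3660, V(2,2)=106.8596
Node (1,0) S=83.3000: V=(p*·31.3660+(1−p*)·11.9500)/1.02=23.4297; Δ=(31.3660−11.9500)/(101.6260−58.3100)=0.4482; B=V−Δ·S=-13.9087
Node (1,1) S=145.1800: V=(p*·106.8596+(1−p*)·31.3660)/1.02=76.2976; Δ=(106.8596−31.3660)/(177.1196−101.6260)=1.0000; B=V−Δ·S=-68.8824
Node (0,0) S=119.0000: V=(p*·76.2976+(1−p*)·23.4297)/1.02=54.8665; Δ=(76.2976−23.4297)/(145.1800−83.3000)=0.8544; B=V−Δ·S=-46.8026
The time-0 hedge costs 54.8665, which is the no-arbitrage price.

(0,0): Delta=0.8544 Bond=-46.8026
(1,0): Delta=0.4482 Bond=-13.9087
(1,1): Delta=1.0000 Bond=-68.8824
V0=54.8665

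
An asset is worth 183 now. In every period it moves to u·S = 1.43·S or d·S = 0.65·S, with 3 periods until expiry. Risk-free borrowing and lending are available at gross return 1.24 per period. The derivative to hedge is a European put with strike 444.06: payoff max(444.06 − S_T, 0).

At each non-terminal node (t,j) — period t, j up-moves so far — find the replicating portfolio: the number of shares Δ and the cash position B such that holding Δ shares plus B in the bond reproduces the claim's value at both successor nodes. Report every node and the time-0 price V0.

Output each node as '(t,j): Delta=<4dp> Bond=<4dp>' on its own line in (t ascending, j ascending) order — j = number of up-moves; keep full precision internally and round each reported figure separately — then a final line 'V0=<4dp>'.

Under the risk-neutral measure, an up-move has probability p* = (R−d)/(u−d) = 0.7564 and values discount at R = 1.24.
Terminal values V(3,·): V(3,0)=393.8036, V(3,1)=333.4960, V(3,2)=200.8191, V(3,3)=0.0000
  t=2,j=0: stock 77.3175 → up 110.5640 (V=333.4960), down 50.2564 (V=393.8036). Price 280.7954; hedge Δ=-1.0000, bond B=358.1129.
  t=2,j=1: stock 170.0985 → up 243.2409 (V=200.8191), down 110.5640 (V=333.4960). Price 188.0144; hedge Δ=-1.0000, bond B=358.1129.
  t=2,j=2: stock 374.2167 → up 535.1299 (V=0.0000), down 243.2409 (V=200.8191). Price 39.4496; hedge Δ=-0.6880, bond B=296.9100.
  t=1,j=0: stock 118.9500 → up 170.0985 (V=188.0144), down 77.3175 (V=280.7954). Price 169.8507; hedge Δ=-1.0000, bond B=288.8007.
  t=1,j=1: stock 261.6900 → up 374.2167 (V=39.4496), down 170.0985 (V=188.0144). Price 60.9988; hedge Δ=-0.7278, bond B=251.4665.
  t=0,j=0: stock 183.0000 → up 261.6900 (V=60.9988), down 118.9500 (V=169.8507). Price 70.5758; hedge Δ=-0.7626, bond B=210.1296.
Check: Δ(0,0)·S0 + B(0,0) = 70.5758 = V0.

(0,0): Delta=-0.7626 Bond=210.1296
(1,0): Delta=-1.0000 Bond=288.8007
(1,1): Delta=-0.7278 Bond=251.4665
(2,0): Delta=-1.0000 Bond=358.1129
(2,1): Delta=-1.0000 Bond=358.1129
(2,2): Delta=-0.6880 Bond=296.9100
V0=70.5758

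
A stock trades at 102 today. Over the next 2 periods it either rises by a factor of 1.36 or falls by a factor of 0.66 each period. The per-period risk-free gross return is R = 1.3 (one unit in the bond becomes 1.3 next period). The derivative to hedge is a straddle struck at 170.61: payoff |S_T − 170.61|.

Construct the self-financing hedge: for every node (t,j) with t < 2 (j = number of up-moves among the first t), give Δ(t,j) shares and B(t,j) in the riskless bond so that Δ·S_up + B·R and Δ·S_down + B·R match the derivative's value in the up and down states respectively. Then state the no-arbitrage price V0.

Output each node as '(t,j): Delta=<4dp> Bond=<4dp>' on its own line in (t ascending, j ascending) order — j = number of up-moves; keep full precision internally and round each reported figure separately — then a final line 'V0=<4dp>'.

(0,0): Delta=-0.6444 Bond=82.5395
(1,0): Delta=-1.0000 Bond=131.2385
(1,1): Delta=-0.6283 Bond=105.0572
V0=16.8079

No-arbitrage ⇒ martingale measure with p* = (R−d)/(u−d) = 0.9143.
At expiry t=2: V(2,0)=126.1788, V(2,1)=79.0548, V(2,2)=18.0492
(1,0): S=67.3200. Δ = (V_up−V_dn)/(S_up−S_dn) = (79.0548−126.1788)/(91.5552−44.4312) = -1.0000. V = [p*·79.0548 + (1−p*)·126.1788]/1.3 = 63.9185. B = V − Δ·S = 131.2385.
(1,1): S=138.7200. Δ = (V_up−V_dn)/(S_up−S_dn) = (18.0492−79.0548)/(188.6592−91.5552) = -0.6283. V = [p*·18.0492 + (1−p*)·79.0548]/1.3 = 17.9063. B = V − Δ·S = 105.0572.
(0,0): S=102.0000. Δ = (V_up−V_dn)/(S_up−S_dn) = (17.9063−63.9185)/(138.7200−67.3200) = -0.6444. V = [p*·17.9063 + (1−p*)·63.9185]/1.3 = 16.8079. B = V − Δ·S = 82.5395.
Self-financing check: at every node Δ·S+B equals the discounted successor values.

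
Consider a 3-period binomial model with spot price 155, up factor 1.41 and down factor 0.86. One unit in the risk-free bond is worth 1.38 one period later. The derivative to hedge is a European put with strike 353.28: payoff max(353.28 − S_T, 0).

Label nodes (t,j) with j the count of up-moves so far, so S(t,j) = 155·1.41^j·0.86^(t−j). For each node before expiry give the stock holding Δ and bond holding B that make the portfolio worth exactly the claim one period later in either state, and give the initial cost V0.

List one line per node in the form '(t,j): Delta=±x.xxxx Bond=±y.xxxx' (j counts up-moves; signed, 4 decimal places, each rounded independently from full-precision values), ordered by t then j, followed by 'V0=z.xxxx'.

(0,0): Delta=-0.5528 Bond=91.2300
(1,0): Delta=-1.0000 Bond=185.5072
(1,1): Delta=-0.5371 Bond=122.4584
(2,0): Delta=-1.0000 Bond=256.0000
(2,1): Delta=-1.0000 Bond=256.0000
(2,2): Delta=-0.5208 Bond=163.9729
V0=5.5438

Under the risk-neutral measure, an up-move has probability p* = (R−d)/(u−d) = 0.9455 and values discount at R = 1.38.
Terminal values V(3,·): V(3,0)=254.6913, V(3,1)=191.6404, V(3,2)=88.2663, V(3,3)=0.0000
  t=2,j=0: stock 114.6380 → up 161.6396 (V=191.6404), down 98.5887 (V=254.6913). Price 141.3620; hedge Δ=-1.0000, bond B=256.0000.
  t=2,j=1: stock 187.9530 → up 265.0137 (V=88.2663), down 161.6396 (V=191.6404). Price 68.0470; hedge Δ=-1.0000, bond B=256.0000.
  t=2,j=2: stock 308.1555 → up 434.4993 (V=0.0000), down 265.0137 (V=88.2663). Price 3.4888; hedge Δ=-0.5208, bond B=163.9729.
  t=1,j=0: stock 133.3000 → up 187.9530 (V=68.0470), down 114.6380 (V=141.3620). Price 52.2072; hedge Δ=-1.0000, bond B=185.5072.
  t=1,j=1: stock 218.5500 → up 308.1555 (V=3.4888), down 187.9530 (V=68.0470). Price 5.0798; hedge Δ=-0.5371, bond B=122.4584.
  t=0,j=0: stock 155.0000 → up 218.5500 (V=5.0798), down 133.3000 (V=52.2072). Price 5.5438; hedge Δ=-0.5528, bond B=91.2300.
Self-financing check: at every node Δ·S+B equals the discounted successor values.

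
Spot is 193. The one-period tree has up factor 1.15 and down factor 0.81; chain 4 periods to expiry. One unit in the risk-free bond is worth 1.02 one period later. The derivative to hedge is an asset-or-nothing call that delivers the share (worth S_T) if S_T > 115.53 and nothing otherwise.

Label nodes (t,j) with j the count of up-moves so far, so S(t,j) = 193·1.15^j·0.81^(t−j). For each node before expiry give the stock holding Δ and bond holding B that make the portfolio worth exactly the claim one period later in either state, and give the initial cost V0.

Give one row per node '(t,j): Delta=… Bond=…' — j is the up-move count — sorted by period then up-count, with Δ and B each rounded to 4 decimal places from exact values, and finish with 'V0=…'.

Under the risk-neutral measure, an up-move has probability p* = (R−d)/(u−d) = 0.6176 and values discount at R = 1.02.
Terminal payoffs: V(4,0)=0.0000, V(4,1)=117.9533, V(4,2)=167.4646, V(4,3)=237.7584, V(4,4)=337.5582
  t=3,j=0: stock 102.5681 → up 117.9533 (V=117.9533), down 83.0802 (V=0.0000). Price 71.4250; hedge Δ=3.3824, bond B=-275.4965.
  t=3,j=1: stock 145.6214 → up 167.4646 (V=167.4646), down 117.9533 (V=117.9533). Price 145.6214; hedge Δ=1.0000, bond B=0.0000.
  t=3,j=2: stock 206.7464 → up 237.7584 (V=237.7584), down 167.4646 (V=167.4646). Price 206.7464; hedge Δ=1.0000, bond B=0.0000.
  t=3,j=3: stock 293.5289 → up 337.5582 (V=337.5582), down 237.7584 (V=237.7584). Price 293.5289; hedge Δ=1.0000, bond B=0.0000.
  t=2,j=0: stock 126.6273 → up 145.6214 (V=145.6214), down 102.5681 (V=71.4250). Price 114.9531; hedge Δ=1.7234, bond B=-103.2715.
  t=2,j=1: stock 179.7795 → up 206.7464 (V=206.7464), down 145.6214 (V=145.6214). Price 179.7795; hedge Δ=1.0000, bond B=0.0000.
  t=2,j=2: stock 255.2425 → up 293.5289 (V=293.5289), down 206.7464 (V=206.7464). Price 255.2425; hedge Δ=1.0000, bond B=0.0000.
  t=1,j=0: stock 156.3300 → up 179.7795 (V=179.7795), down 126.6273 (V=114.9531). Price 151.9539; hedge Δ=1.2196, bond B=-38.7119.
  t=1,j=1: stock 221.9500 → up 255.2425 (V=255.2425), down 179.7795 (V=179.7795). Price 221.9500; hedge Δ=1.0000, bond B=0.0000.
  t=0,j=0: stock 193.0000 → up 221.9500 (V=221.9500), down 156.3300 (V=151.9539). Price 191.3596; hedge Δ=1.0667, bond B=-14.5114.
The time-0 hedge costs 191.3596, which is the no-arbitrage price.

(0,0): Delta=1.0667 Bond=-14.5114
(1,0): Delta=1.2196 Bond=-38.7119
(1,1): Delta=1.0000 Bond=0.0000
(2,0): Delta=1.7234 Bond=-103.2715
(2,1): Delta=1.0000 Bond=0.0000
(2,2): Delta=1.0000 Bond=0.0000
(3,0): Delta=3.3824 Bond=-275.4965
(3,1): Delta=1.0000 Bond=0.0000
(3,2): Delta=1.0000 Bond=0.0000
(3,3): Delta=1.0000 Bond=0.0000
V0=191.3596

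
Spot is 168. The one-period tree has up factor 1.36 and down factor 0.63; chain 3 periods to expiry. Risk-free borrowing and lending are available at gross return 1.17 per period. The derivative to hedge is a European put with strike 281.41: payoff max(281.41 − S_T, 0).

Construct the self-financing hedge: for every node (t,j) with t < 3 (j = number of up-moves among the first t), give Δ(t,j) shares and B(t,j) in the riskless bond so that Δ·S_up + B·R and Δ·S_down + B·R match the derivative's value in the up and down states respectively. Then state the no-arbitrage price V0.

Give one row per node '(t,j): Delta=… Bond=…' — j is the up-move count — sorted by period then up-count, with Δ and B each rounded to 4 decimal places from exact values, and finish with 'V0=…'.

The replicating-portfolio and risk-neutral prices coincide; use p* = (1.17−0.63)/(1.36−0.63) = 0.7397 for the latter.
Terminal payoffs: V(3,0)=239.4021, V(3,1)=190.7263, V(3,2)=85.6483, V(3,3)=0.0000
  t=2,j=0: stock 66.6792 → up 90.6837 (V=190.7263), down 42.0079 (V=239.4021). Price 173.8422; hedge Δ=-1.0000, bond B=240.5214.
  t=2,j=1: stock 143.9424 → up 195.7617 (V=85.6483), down 90.6837 (V=190.7263). Price 96.5790; hedge Δ=-1.0000, bond B=240.5214.
  t=2,j=2: stock 310.7328 → up 422.5966 (V=0.0000), down 195.7617 (V=85.6483). Price 19.0530; hedge Δ=-0.3776, bond B=136.3795.
  t=1,j=0: stock 105.8400 → up 143.9424 (V=96.5790), down 66.6792 (V=173.8422). Price 99.7338; hedge Δ=-1.0000, bond B=205.5738.
  t=1,j=1: stock 228.4800 → up 310.7328 (V=19.0530), down 143.9424 (V=96.5790). Price 33.5308; hedge Δ=-0.4648, bond B=139.7307.
  t=0,j=0: stock 168.0000 → up 228.4800 (V=33.5308), down 105.8400 (V=99.7338). Price 43.3861; hedge Δ=-0.5398, bond B=134.0752.
Each (Δ,B) replicates both successor values, so the strategy is self-financing and V0 is arbitrage-free.

(0,0): Delta=-0.5398 Bond=134.0752
(1,0): Delta=-1.0000 Bond=205.5738
(1,1): Delta=-0.4648 Bond=139.7307
(2,0): Delta=-1.0000 Bond=240.5214
(2,1): Delta=-1.0000 Bond=240.5214
(2,2): Delta=-0.3776 Bond=136.3795
V0=43.3861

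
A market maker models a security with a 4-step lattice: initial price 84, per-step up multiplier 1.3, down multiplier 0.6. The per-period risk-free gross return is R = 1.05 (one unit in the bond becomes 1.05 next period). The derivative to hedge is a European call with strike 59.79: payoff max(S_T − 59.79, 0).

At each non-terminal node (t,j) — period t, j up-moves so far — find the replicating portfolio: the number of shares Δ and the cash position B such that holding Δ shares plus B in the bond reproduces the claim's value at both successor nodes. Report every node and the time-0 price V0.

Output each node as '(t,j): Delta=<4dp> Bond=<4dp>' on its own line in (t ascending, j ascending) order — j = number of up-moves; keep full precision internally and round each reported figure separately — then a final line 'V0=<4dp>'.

(0,0): Delta=0.8356 Bond=-28.9733
(1,0): Delta=0.5412 Bond=-15.5870
(1,1): Delta=0.9110 Bond=-38.6636
(2,0): Delta=0.0000 Bond=0.0000
(2,1): Delta=0.6800 Bond=-25.4588
(2,2): Delta=0.9703 Bond=-49.0067
(3,0): Delta=0.0000 Bond=0.0000
(3,1): Delta=0.0000 Bond=0.0000
(3,2): Delta=0.8543 Bond=-41.5827
(3,3): Delta=1.0000 Bond=-56.9429
V0=41.2137

The replicating-portfolio and risk-neutral prices coincide; use p* = (1.05−0.6)/(1.3−0.6) = 0.6429 for the latter.
At expiry t=4: V(4,0)=0.0000, V(4,1)=0.0000, V(4,2)=0.0000, V(4,3)=50.9388, V(4,4)=180.1224
  t=3,j=0: stock 18.1440 → up 23.5872 (V=0.0000), down 10.8864 (V=0.0000). Price 0.0000; hedge Δ=0.0000, bond B=0.0000.
  t=3,j=1: stock 39.3120 → up 51.1056 (V=0.0000), down 23.5872 (V=0.0000). Price 0.0000; hedge Δ=0.0000, bond B=0.0000.
  t=3,j=2: stock 85.1760 → up 110.7288 (V=50.9388), down 51.1056 (V=0.0000). Price 31.1870; hedge Δ=0.8543, bond B=-41.5827.
  t=3,j=3: stock 184.5480 → up 239.9124 (V=180.1224), down 110.7288 (V=50.9388). Price 127.6051; hedge Δ=1.0000, bond B=-56.9429.
  t=2,j=0: stock 30.2400 → up 39.3120 (V=0.0000), down 18.1440 (V=0.0000). Price 0.0000; hedge Δ=0.0000, bond B=0.0000.
  t=2,j=1: stock 65.5200 → up 85.1760 (V=31.1870), down 39.3120 (V=0.0000). Price 19.0941; hedge Δ=0.6800, bond B=-25.4588.
  t=2,j=2: stock 141.9600 → up 184.5480 (V=127.6051), down 85.1760 (V=31.1870). Price 88.7334; hedge Δ=0.9703, bond B=-49.0067.
  t=1,j=0: stock 50.4000 → up 65.5200 (V=19.0941), down 30.2400 (V=0.0000). Price 11.6903; hedge Δ=0.5412, bond B=-15.5870.
  t=1,j=1: stock 109.2000 → up 141.9600 (V=88.7334), down 65.5200 (V=19.0941). Price 60.8212; hedge Δ=0.9110, bond B=-38.6636.
  t=0,j=0: stock 84.0000 → up 109.2000 (V=60.8212), down 50.4000 (V=11.6903). Price 41.2137; hedge Δ=0.8356, bond B=-28.9733.
Check: Δ(0,0)·S0 + B(0,0) = 41.2137 = V0.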